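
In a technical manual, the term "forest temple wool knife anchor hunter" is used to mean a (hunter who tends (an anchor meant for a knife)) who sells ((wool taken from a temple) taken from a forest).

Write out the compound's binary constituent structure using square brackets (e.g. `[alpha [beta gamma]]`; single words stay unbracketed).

[[forest [temple wool]] [[knife anchor] hunter]]

Overall it is a kind of hunter (specifically "knife anchor hunter"); the modifier is "forest temple wool".
Inside "forest temple wool": head "wool" (specifically "temple wool"), modifier "forest".
Inside "temple wool": head "wool", modifier "temple".
Inside "knife anchor hunter": head "hunter", modifier "knife anchor".
Inside "knife anchor": head "anchor", modifier "knife".
Assembled: [[forest [temple wool]] [[knife anchor] hunter]].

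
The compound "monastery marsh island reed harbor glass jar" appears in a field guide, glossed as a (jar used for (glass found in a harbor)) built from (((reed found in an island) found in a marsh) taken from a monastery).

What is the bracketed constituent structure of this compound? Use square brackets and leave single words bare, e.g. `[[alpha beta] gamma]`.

[[monastery [marsh [island reed]]] [[harbor glass] jar]]

The outermost head in the paraphrase is "jar" (specifically "harbor glass jar"), modified by "monastery marsh island reed".
Inside "monastery marsh island reed": head "reed" (specifically "marsh island reed"), modifier "monastery".
Inside "marsh island reed": head "reed" (specifically "island reed"), modifier "marsh".
Inside "island reed": head "reed", modifier "island".
Inside "harbor glass jar": head "jar", modifier "harbor glass".
Inside "harbor glass": head "glass", modifier "harbor".
So the structure is [[monastery [marsh [island reed]]] [[harbor glass] jar]].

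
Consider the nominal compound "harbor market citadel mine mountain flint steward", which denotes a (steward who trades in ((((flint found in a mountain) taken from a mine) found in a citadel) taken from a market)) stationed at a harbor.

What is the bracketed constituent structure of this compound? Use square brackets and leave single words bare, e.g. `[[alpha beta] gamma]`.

[harbor [[market [citadel [mine [mountain flint]]]] steward]]

At the top level: head "steward" (specifically "market citadel mine mountain flint steward"); modifier "harbor".
"market citadel mine mountain flint steward" → head "steward", modifier "market citadel mine mountain flint".
"market citadel mine mountain flint" → head "flint" (specifically "citadel mine mountain flint"), modifier "market".
"citadel mine mountain flint" → head "flint" (specifically "mine mountain flint"), modifier "citadel".
"mine mountain flint" → head "flint" (specifically "mountain flint"), modifier "mine".
"mountain flint" → head "flint", modifier "mountain".
Assembled: [harbor [[market [citadel [mine [mountain flint]]]] steward]].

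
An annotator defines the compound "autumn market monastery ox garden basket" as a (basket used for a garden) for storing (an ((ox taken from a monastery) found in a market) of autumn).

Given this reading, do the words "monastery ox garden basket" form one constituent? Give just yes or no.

no

The top-level split is [autumn market monastery ox] [garden basket]; the full structure is [[autumn [market [monastery ox]]] [garden basket]].
"monastery ox garden basket" straddles a constituent boundary, so it is not a single unit.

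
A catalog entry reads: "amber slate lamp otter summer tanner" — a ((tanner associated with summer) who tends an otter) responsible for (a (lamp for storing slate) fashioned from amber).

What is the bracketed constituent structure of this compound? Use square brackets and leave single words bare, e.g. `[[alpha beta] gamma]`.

Whole compound: head "tanner" (specifically "otter summer tanner"), modifier "amber slate lamp".
Inside "amber slate lamp": head "lamp" (specifically "slate lamp"), modifier "amber".
Inside "slate lamp": head "lamp", modifier "slate".
Inside "otter summer tanner": head "tanner" (specifically "summer tanner"), modifier "otter".
Inside "summer tanner": head "tanner", modifier "summer".
Assembled: [[amber [slate lamp]] [otter [summer tanner]]].

[[amber [slate lamp]] [otter [summer tanner]]]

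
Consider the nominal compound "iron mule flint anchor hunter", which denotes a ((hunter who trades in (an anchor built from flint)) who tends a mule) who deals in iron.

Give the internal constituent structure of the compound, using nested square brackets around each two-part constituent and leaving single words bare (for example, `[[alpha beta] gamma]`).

[iron [mule [[flint anchor] hunter]]]

At the top level: head "hunter" (specifically "mule flint anchor hunter"); modifier "iron".
"mule flint anchor hunter" → head "hunter" (specifically "flint anchor hunter"), modifier "mule".
"flint anchor hunter" → head "hunter", modifier "flint anchor".
"flint anchor" → head "anchor", modifier "flint".
Putting it together: [iron [mule [[flint anchor] hunter]]].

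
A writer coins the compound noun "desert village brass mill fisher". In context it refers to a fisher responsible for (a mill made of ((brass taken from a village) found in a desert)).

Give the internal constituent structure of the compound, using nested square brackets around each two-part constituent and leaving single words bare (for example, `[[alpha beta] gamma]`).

[[[desert [village brass]] mill] fisher]

Whole compound: head "fisher", modifier "desert village brass mill".
Inside "desert village brass mill": head "mill", modifier "desert village brass".
Inside "desert village brass": head "brass" (specifically "village brass"), modifier "desert".
Inside "village brass": head "brass", modifier "village".
Assembled: [[[desert [village brass]] mill] fisher].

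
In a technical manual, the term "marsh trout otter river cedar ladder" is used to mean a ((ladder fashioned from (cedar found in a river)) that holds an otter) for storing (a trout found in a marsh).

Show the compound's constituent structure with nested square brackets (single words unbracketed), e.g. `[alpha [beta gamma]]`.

Whole compound: head "ladder" (specifically "otter river cedar ladder"), modifier "marsh trout".
Within "marsh trout", the head is "trout" and the modifier is "marsh".
Within "otter river cedar ladder", the head is "ladder" (specifically "river cedar ladder") and the modifier is "otter".
Within "river cedar ladder", the head is "ladder" and the modifier is "river cedar".
Within "river cedar", the head is "cedar" and the modifier is "river".
Assembled: [[marsh trout] [otter [[river cedar] ladder]]].

[[marsh trout] [otter [[river cedar] ladder]]]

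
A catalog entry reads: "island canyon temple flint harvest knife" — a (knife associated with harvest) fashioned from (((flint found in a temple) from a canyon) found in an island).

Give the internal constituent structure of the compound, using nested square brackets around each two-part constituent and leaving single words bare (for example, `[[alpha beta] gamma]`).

[[island [canyon [temple flint]]] [harvest knife]]

The outermost head in the paraphrase is "knife" (specifically "harvest knife"), modified by "island canyon temple flint".
"island canyon temple flint" → head "flint" (specifically "canyon temple flint"), modifier "island".
"canyon temple flint" → head "flint" (specifically "temple flint"), modifier "canyon".
"temple flint" → head "flint", modifier "temple".
"harvest knife" → head "knife", modifier "harvest".
Assembled: [[island [canyon [temple flint]]] [harvest knife]].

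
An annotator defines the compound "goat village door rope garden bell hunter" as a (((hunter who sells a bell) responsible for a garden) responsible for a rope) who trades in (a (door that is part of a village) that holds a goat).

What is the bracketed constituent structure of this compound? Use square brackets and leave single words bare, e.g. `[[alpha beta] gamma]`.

At the top level: head "hunter" (specifically "rope garden bell hunter"); modifier "goat village door".
"goat village door" → head "door" (specifically "village door"), modifier "goat".
"village door" → head "door", modifier "village".
"rope garden bell hunter" → head "hunter" (specifically "garden bell hunter"), modifier "rope".
"garden bell hunter" → head "hunter" (specifically "bell hunter"), modifier "garden".
"bell hunter" → head "hunter", modifier "bell".
So the structure is [[goat [village door]] [rope [garden [bell hunter]]]].

[[goat [village door]] [rope [garden [bell hunter]]]]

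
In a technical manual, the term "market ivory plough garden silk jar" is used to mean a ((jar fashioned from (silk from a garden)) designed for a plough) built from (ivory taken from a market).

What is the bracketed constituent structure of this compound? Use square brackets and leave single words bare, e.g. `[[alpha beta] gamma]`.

At the top level: head "jar" (specifically "plough garden silk jar"); modifier "market ivory".
"market ivory" → head "ivory", modifier "market".
"plough garden silk jar" → head "jar" (specifically "garden silk jar"), modifier "plough".
"garden silk jar" → head "jar", modifier "garden silk".
"garden silk" → head "silk", modifier "garden".
Assembled: [[market ivory] [plough [[garden silk] jar]]].

[[market ivory] [plough [[garden silk] jar]]]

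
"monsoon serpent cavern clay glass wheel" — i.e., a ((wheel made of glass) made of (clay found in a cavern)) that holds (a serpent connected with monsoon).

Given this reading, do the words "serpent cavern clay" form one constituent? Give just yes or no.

The top-level split is [monsoon serpent] [cavern clay glass wheel]; the full structure is [[monsoon serpent] [[cavern clay] [glass wheel]]].
"serpent cavern clay" straddles a constituent boundary, so it is not a single unit.

no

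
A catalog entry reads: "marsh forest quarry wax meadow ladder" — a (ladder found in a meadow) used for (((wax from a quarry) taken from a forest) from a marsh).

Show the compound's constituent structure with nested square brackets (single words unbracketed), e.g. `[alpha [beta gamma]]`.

[[marsh [forest [quarry wax]]] [meadow ladder]]

The outermost head in the paraphrase is "ladder" (specifically "meadow ladder"), modified by "marsh forest quarry wax".
Inside "marsh forest quarry wax": head "wax" (specifically "forest quarry wax"), modifier "marsh".
Inside "forest quarry wax": head "wax" (specifically "quarry wax"), modifier "forest".
Inside "quarry wax": head "wax", modifier "quarry".
Inside "meadow ladder": head "ladder", modifier "meadow".
Putting it together: [[marsh [forest [quarry wax]]] [meadow ladder]].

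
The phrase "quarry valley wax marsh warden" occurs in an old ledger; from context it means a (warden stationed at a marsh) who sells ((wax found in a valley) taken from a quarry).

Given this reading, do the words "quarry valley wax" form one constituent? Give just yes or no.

The paraphrase groups the words so that "quarry valley wax" is one unit: it corresponds to a single parenthesized sub-phrase.
The full structure is [[quarry [valley wax]] [marsh warden]], in which [quarry valley wax] is a constituent.

yes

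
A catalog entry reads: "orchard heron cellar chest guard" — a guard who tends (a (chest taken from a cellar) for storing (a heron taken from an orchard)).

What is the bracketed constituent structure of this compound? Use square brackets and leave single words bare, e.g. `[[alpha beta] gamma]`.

Overall it is a kind of guard; the modifier is "orchard heron cellar chest".
Within "orchard heron cellar chest", the head is "chest" (specifically "cellar chest") and the modifier is "orchard heron".
Within "orchard heron", the head is "heron" and the modifier is "orchard".
Within "cellar chest", the head is "chest" and the modifier is "cellar".
Assembled: [[[orchard heron] [cellar chest]] guard].

[[[orchard heron] [cellar chest]] guard]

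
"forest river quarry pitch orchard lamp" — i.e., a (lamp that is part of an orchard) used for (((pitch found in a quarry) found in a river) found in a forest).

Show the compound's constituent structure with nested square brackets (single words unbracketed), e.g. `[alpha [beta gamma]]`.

At the top level: head "lamp" (specifically "orchard lamp"); modifier "forest river quarry pitch".
"forest river quarry pitch" → head "pitch" (specifically "river quarry pitch"), modifier "forest".
"river quarry pitch" → head "pitch" (specifically "quarry pitch"), modifier "river".
"quarry pitch" → head "pitch", modifier "quarry".
"orchard lamp" → head "lamp", modifier "orchard".
Assembled: [[forest [river [quarry pitch]]] [orchard lamp]].

[[forest [river [quarry pitch]]] [orchard lamp]]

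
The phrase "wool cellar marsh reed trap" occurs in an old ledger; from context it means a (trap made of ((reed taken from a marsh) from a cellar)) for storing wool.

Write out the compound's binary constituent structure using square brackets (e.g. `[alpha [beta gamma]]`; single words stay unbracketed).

Overall it is a kind of trap (specifically "cellar marsh reed trap"); the modifier is "wool".
"cellar marsh reed trap" → head "trap", modifier "cellar marsh reed".
"cellar marsh reed" → head "reed" (specifically "marsh reed"), modifier "cellar".
"marsh reed" → head "reed", modifier "marsh".
Assembled: [wool [[cellar [marsh reed]] trap]].

[wool [[cellar [marsh reed]] trap]]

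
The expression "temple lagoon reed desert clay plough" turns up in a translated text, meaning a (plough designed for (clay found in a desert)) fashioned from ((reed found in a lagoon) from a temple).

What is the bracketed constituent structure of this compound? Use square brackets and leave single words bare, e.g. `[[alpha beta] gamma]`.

[[temple [lagoon reed]] [[desert clay] plough]]

At the top level: head "plough" (specifically "desert clay plough"); modifier "temple lagoon reed".
Inside "temple lagoon reed": head "reed" (specifically "lagoon reed"), modifier "temple".
Inside "lagoon reed": head "reed", modifier "lagoon".
Inside "desert clay plough": head "plough", modifier "desert clay".
Inside "desert clay": head "clay", modifier "desert".
Putting it together: [[temple [lagoon reed]] [[desert clay] plough]].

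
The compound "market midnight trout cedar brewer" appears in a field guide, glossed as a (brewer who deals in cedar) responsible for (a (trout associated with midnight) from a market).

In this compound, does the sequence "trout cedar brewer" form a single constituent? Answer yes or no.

The top-level split is [market midnight trout] [cedar brewer]; the full structure is [[market [midnight trout]] [cedar brewer]].
"trout cedar brewer" straddles a constituent boundary, so it is not a single unit.

no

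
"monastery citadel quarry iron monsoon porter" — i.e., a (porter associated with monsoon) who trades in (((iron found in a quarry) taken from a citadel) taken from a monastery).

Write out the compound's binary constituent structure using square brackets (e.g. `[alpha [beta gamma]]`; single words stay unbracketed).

The outermost head in the paraphrase is "porter" (specifically "monsoon porter"), modified by "monastery citadel quarry iron".
Inside "monastery citadel quarry iron": head "iron" (specifically "citadel quarry iron"), modifier "monastery".
Inside "citadel quarry iron": head "iron" (specifically "quarry iron"), modifier "citadel".
Inside "quarry iron": head "iron", modifier "quarry".
Inside "monsoon porter": head "porter", modifier "monsoon".
Assembled: [[monastery [citadel [quarry iron]]] [monsoon porter]].

[[monastery [citadel [quarry iron]]] [monsoon porter]]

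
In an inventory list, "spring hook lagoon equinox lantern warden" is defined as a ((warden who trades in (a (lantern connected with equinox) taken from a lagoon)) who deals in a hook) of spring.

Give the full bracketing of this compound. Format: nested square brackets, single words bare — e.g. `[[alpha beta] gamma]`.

The outermost head in the paraphrase is "warden" (specifically "hook lagoon equinox lantern warden"), modified by "spring".
Inside "hook lagoon equinox lantern warden": head "warden" (specifically "lagoon equinox lantern warden"), modifier "hook".
Inside "lagoon equinox lantern warden": head "warden", modifier "lagoon equinox lantern".
Inside "lagoon equinox lantern": head "lantern" (specifically "equinox lantern"), modifier "lagoon".
Inside "equinox lantern": head "lantern", modifier "equinox".
So the structure is [spring [hook [[lagoon [equinox lantern]] warden]]].

[spring [hook [[lagoon [equinox lantern]] warden]]]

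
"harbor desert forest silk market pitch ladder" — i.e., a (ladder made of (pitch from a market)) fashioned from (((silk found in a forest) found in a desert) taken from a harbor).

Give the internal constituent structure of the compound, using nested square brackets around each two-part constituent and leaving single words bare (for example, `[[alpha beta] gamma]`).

[[harbor [desert [forest silk]]] [[market pitch] ladder]]

At the top level: head "ladder" (specifically "market pitch ladder"); modifier "harbor desert forest silk".
Inside "harbor desert forest silk": head "silk" (specifically "desert forest silk"), modifier "harbor".
Inside "desert forest silk": head "silk" (specifically "forest silk"), modifier "desert".
Inside "forest silk": head "silk", modifier "forest".
Inside "market pitch ladder": head "ladder", modifier "market pitch".
Inside "market pitch": head "pitch", modifier "market".
So the structure is [[harbor [desert [forest silk]]] [[market pitch] ladder]].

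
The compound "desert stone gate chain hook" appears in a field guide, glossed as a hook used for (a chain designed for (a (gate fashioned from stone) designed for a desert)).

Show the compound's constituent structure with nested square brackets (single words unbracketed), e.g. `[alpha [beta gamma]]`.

[[[desert [stone gate]] chain] hook]

Whole compound: head "hook", modifier "desert stone gate chain".
"desert stone gate chain" → head "chain", modifier "desert stone gate".
"desert stone gate" → head "gate" (specifically "stone gate"), modifier "desert".
"stone gate" → head "gate", modifier "stone".
So the structure is [[[desert [stone gate]] chain] hook].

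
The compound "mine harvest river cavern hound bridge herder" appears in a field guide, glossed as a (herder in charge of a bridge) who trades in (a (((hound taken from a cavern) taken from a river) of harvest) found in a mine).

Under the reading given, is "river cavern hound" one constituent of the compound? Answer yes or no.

The paraphrase groups the words so that "river cavern hound" is one unit: it corresponds to a single parenthesized sub-phrase.
The full structure is [[mine [harvest [river [cavern hound]]]] [bridge herder]], in which [river cavern hound] is a constituent.

yes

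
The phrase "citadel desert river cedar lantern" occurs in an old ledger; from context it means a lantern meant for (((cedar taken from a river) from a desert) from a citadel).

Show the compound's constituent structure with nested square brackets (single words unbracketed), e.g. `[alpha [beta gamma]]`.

[[citadel [desert [river cedar]]] lantern]

At the top level: head "lantern"; modifier "citadel desert river cedar".
Inside "citadel desert river cedar": head "cedar" (specifically "desert river cedar"), modifier "citadel".
Inside "desert river cedar": head "cedar" (specifically "river cedar"), modifier "desert".
Inside "river cedar": head "cedar", modifier "river".
Assembled: [[citadel [desert [river cedar]]] lantern].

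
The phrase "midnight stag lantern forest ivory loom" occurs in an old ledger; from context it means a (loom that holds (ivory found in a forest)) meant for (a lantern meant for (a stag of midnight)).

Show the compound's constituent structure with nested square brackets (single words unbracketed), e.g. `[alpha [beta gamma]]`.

At the top level: head "loom" (specifically "forest ivory loom"); modifier "midnight stag lantern".
Inside "midnight stag lantern": head "lantern", modifier "midnight stag".
Inside "midnight stag": head "stag", modifier "midnight".
Inside "forest ivory loom": head "loom", modifier "forest ivory".
Inside "forest ivory": head "ivory", modifier "forest".
Assembled: [[[midnight stag] lantern] [[forest ivory] loom]].

[[[midnight stag] lantern] [[forest ivory] loom]]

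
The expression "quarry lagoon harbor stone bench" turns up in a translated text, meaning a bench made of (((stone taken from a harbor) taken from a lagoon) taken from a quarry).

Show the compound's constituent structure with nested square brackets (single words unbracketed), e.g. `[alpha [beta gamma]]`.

The outermost head in the paraphrase is "bench", modified by "quarry lagoon harbor stone".
"quarry lagoon harbor stone" → head "stone" (specifically "lagoon harbor stone"), modifier "quarry".
"lagoon harbor stone" → head "stone" (specifically "harbor stone"), modifier "lagoon".
"harbor stone" → head "stone", modifier "harbor".
Putting it together: [[quarry [lagoon [harbor stone]]] bench].

[[quarry [lagoon [harbor stone]]] bench]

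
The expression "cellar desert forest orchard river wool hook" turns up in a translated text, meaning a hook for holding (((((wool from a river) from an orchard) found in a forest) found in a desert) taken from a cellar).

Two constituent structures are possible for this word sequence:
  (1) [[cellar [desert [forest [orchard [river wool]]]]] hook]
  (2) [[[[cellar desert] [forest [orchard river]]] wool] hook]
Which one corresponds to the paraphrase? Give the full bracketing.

[[cellar [desert [forest [orchard [river wool]]]]] hook]

The paraphrase's head is the "hook" part ("hook"); its modifier is "cellar desert forest orchard river wool".
That top-level split, carried through the inner groups, gives [[cellar [desert [forest [orchard [river wool]]]]] hook].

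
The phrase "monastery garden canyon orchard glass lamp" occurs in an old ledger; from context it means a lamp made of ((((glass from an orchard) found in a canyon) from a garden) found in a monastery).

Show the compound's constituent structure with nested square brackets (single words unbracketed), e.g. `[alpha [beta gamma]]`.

[[monastery [garden [canyon [orchard glass]]]] lamp]

The outermost head in the paraphrase is "lamp", modified by "monastery garden canyon orchard glass".
"monastery garden canyon orchard glass" → head "glass" (specifically "garden canyon orchard glass"), modifier "monastery".
"garden canyon orchard glass" → head "glass" (specifically "canyon orchard glass"), modifier "garden".
"canyon orchard glass" → head "glass" (specifically "orchard glass"), modifier "canyon".
"orchard glass" → head "glass", modifier "orchard".
So the structure is [[monastery [garden [canyon [orchard glass]]]] lamp].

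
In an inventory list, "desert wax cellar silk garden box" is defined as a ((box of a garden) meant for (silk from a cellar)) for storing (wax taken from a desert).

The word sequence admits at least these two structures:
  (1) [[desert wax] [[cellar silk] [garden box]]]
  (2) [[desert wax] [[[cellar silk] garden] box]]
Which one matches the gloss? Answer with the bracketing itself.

[[desert wax] [[cellar silk] [garden box]]]

The paraphrase's head is the "box" part ("cellar silk garden box"); its modifier is "desert wax".
That top-level split, carried through the inner groups, gives [[desert wax] [[cellar silk] [garden box]]].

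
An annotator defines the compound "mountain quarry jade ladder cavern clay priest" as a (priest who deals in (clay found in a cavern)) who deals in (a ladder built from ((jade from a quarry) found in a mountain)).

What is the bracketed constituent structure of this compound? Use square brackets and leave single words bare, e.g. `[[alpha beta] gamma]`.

Whole compound: head "priest" (specifically "cavern clay priest"), modifier "mountain quarry jade ladder".
"mountain quarry jade ladder" → head "ladder", modifier "mountain quarry jade".
"mountain quarry jade" → head "jade" (specifically "quarry jade"), modifier "mountain".
"quarry jade" → head "jade", modifier "quarry".
"cavern clay priest" → head "priest", modifier "cavern clay".
"cavern clay" → head "clay", modifier "cavern".
Putting it together: [[[mountain [quarry jade]] ladder] [[cavern clay] priest]].

[[[mountain [quarry jade]] ladder] [[cavern clay] priest]]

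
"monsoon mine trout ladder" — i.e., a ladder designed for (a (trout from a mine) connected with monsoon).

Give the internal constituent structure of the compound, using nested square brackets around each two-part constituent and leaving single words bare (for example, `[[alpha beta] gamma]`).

[[monsoon [mine trout]] ladder]

Whole compound: head "ladder", modifier "monsoon mine trout".
"monsoon mine trout" → head "trout" (specifically "mine trout"), modifier "monsoon".
"mine trout" → head "trout", modifier "mine".
Putting it together: [[monsoon [mine trout]] ladder].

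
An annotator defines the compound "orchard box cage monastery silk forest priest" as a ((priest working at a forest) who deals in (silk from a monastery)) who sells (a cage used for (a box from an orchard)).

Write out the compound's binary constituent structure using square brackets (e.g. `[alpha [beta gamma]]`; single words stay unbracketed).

[[[orchard box] cage] [[monastery silk] [forest priest]]]

Overall it is a kind of priest (specifically "monastery silk forest priest"); the modifier is "orchard box cage".
Inside "orchard box cage": head "cage", modifier "orchard box".
Inside "orchard box": head "box", modifier "orchard".
Inside "monastery silk forest priest": head "priest" (specifically "forest priest"), modifier "monastery silk".
Inside "monastery silk": head "silk", modifier "monastery".
Inside "forest priest": head "priest", modifier "forest".
So the structure is [[[orchard box] cage] [[monastery silk] [forest priest]]].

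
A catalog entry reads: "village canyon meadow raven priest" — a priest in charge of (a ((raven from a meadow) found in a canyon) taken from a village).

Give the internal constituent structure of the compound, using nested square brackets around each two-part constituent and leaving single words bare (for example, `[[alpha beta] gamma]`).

[[village [canyon [meadow raven]]] priest]

Whole compound: head "priest", modifier "village canyon meadow raven".
"village canyon meadow raven" → head "raven" (specifically "canyon meadow raven"), modifier "village".
"canyon meadow raven" → head "raven" (specifically "meadow raven"), modifier "canyon".
"meadow raven" → head "raven", modifier "meadow".
So the structure is [[village [canyon [meadow raven]]] priest].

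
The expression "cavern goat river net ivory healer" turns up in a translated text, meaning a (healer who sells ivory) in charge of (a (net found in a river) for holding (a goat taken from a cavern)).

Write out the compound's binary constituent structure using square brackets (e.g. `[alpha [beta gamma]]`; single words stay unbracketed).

[[[cavern goat] [river net]] [ivory healer]]

Overall it is a kind of healer (specifically "ivory healer"); the modifier is "cavern goat river net".
Within "cavern goat river net", the head is "net" (specifically "river net") and the modifier is "cavern goat".
Within "cavern goat", the head is "goat" and the modifier is "cavern".
Within "river net", the head is "net" and the modifier is "river".
Within "ivory healer", the head is "healer" and the modifier is "ivory".
Putting it together: [[[cavern goat] [river net]] [ivory healer]].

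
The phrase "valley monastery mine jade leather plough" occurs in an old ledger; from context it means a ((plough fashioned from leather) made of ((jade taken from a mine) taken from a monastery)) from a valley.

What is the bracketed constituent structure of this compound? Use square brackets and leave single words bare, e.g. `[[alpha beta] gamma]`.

The outermost head in the paraphrase is "plough" (specifically "monastery mine jade leather plough"), modified by "valley".
"monastery mine jade leather plough" → head "plough" (specifically "leather plough"), modifier "monastery mine jade".
"monastery mine jade" → head "jade" (specifically "mine jade"), modifier "monastery".
"mine jade" → head "jade", modifier "mine".
"leather plough" → head "plough", modifier "leather".
So the structure is [valley [[monastery [mine jade]] [leather plough]]].

[valley [[monastery [mine jade]] [leather plough]]]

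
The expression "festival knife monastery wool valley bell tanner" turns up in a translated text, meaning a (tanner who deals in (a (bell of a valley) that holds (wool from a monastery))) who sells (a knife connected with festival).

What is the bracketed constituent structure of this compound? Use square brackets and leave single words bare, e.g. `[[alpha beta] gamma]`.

[[festival knife] [[[monastery wool] [valley bell]] tanner]]

The outermost head in the paraphrase is "tanner" (specifically "monastery wool valley bell tanner"), modified by "festival knife".
"festival knife" → head "knife", modifier "festival".
"monastery wool valley bell tanner" → head "tanner", modifier "monastery wool valley bell".
"monastery wool valley bell" → head "bell" (specifically "valley bell"), modifier "monastery wool".
"monastery wool" → head "wool", modifier "monastery".
"valley bell" → head "bell", modifier "valley".
So the structure is [[festival knife] [[[monastery wool] [valley bell]] tanner]].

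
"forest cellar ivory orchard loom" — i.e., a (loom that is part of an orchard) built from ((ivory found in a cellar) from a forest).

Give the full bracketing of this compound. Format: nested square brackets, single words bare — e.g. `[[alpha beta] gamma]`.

Overall it is a kind of loom (specifically "orchard loom"); the modifier is "forest cellar ivory".
Inside "forest cellar ivory": head "ivory" (specifically "cellar ivory"), modifier "forest".
Inside "cellar ivory": head "ivory", modifier "cellar".
Inside "orchard loom": head "loom", modifier "orchard".
Assembled: [[forest [cellar ivory]] [orchard loom]].

[[forest [cellar ivory]] [orchard loom]]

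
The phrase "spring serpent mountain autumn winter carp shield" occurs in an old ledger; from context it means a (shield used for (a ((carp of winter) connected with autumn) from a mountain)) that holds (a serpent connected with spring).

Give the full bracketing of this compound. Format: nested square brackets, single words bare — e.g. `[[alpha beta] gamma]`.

The outermost head in the paraphrase is "shield" (specifically "mountain autumn winter carp shield"), modified by "spring serpent".
"spring serpent" → head "serpent", modifier "spring".
"mountain autumn winter carp shield" → head "shield", modifier "mountain autumn winter carp".
"mountain autumn winter carp" → head "carp" (specifically "autumn winter carp"), modifier "mountain".
"autumn winter carp" → head "carp" (specifically "winter carp"), modifier "autumn".
"winter carp" → head "carp", modifier "winter".
So the structure is [[spring serpent] [[mountain [autumn [winter carp]]] shield]].

[[spring serpent] [[mountain [autumn [winter carp]]] shield]]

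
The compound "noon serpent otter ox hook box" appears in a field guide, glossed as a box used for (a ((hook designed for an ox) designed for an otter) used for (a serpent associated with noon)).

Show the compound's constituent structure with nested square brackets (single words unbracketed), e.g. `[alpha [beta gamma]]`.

[[[noon serpent] [otter [ox hook]]] box]

Whole compound: head "box", modifier "noon serpent otter ox hook".
Inside "noon serpent otter ox hook": head "hook" (specifically "otter ox hook"), modifier "noon serpent".
Inside "noon serpent": head "serpent", modifier "noon".
Inside "otter ox hook": head "hook" (specifically "ox hook"), modifier "otter".
Inside "ox hook": head "hook", modifier "ox".
So the structure is [[[noon serpent] [otter [ox hook]]] box].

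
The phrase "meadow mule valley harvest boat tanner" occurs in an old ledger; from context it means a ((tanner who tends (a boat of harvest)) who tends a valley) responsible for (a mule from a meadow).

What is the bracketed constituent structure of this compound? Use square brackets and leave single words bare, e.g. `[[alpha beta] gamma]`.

At the top level: head "tanner" (specifically "valley harvest boat tanner"); modifier "meadow mule".
"meadow mule" → head "mule", modifier "meadow".
"valley harvest boat tanner" → head "tanner" (specifically "harvest boat tanner"), modifier "valley".
"harvest boat tanner" → head "tanner", modifier "harvest boat".
"harvest boat" → head "boat", modifier "harvest".
Assembled: [[meadow mule] [valley [[harvest boat] tanner]]].

[[meadow mule] [valley [[harvest boat] tanner]]]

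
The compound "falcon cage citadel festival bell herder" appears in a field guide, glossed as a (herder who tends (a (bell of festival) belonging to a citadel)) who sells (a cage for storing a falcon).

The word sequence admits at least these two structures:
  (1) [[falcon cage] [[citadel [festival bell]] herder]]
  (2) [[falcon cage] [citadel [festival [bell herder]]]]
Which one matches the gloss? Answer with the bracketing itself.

[[falcon cage] [[citadel [festival bell]] herder]]

The paraphrase's head is the "herder" part ("citadel festival bell herder"); its modifier is "falcon cage".
That top-level split, carried through the inner groups, gives [[falcon cage] [[citadel [festival bell]] herder]].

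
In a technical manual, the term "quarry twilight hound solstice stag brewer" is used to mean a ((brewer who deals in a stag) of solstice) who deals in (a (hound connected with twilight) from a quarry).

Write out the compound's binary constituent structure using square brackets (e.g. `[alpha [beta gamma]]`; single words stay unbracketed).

At the top level: head "brewer" (specifically "solstice stag brewer"); modifier "quarry twilight hound".
"quarry twilight hound" → head "hound" (specifically "twilight hound"), modifier "quarry".
"twilight hound" → head "hound", modifier "twilight".
"solstice stag brewer" → head "brewer" (specifically "stag brewer"), modifier "solstice".
"stag brewer" → head "brewer", modifier "stag".
So the structure is [[quarry [twilight hound]] [solstice [stag brewer]]].

[[quarry [twilight hound]] [solstice [stag brewer]]]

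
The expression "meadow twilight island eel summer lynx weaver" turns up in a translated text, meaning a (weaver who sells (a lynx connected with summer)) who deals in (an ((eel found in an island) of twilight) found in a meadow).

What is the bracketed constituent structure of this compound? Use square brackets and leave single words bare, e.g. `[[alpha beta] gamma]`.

[[meadow [twilight [island eel]]] [[summer lynx] weaver]]

At the top level: head "weaver" (specifically "summer lynx weaver"); modifier "meadow twilight island eel".
Inside "meadow twilight island eel": head "eel" (specifically "twilight island eel"), modifier "meadow".
Inside "twilight island eel": head "eel" (specifically "island eel"), modifier "twilight".
Inside "island eel": head "eel", modifier "island".
Inside "summer lynx weaver": head "weaver", modifier "summer lynx".
Inside "summer lynx": head "lynx", modifier "summer".
Assembled: [[meadow [twilight [island eel]]] [[summer lynx] weaver]].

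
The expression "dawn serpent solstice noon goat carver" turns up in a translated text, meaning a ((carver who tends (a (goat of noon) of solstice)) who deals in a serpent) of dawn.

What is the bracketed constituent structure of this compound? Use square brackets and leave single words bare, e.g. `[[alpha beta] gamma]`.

[dawn [serpent [[solstice [noon goat]] carver]]]

The outermost head in the paraphrase is "carver" (specifically "serpent solstice noon goat carver"), modified by "dawn".
"serpent solstice noon goat carver" → head "carver" (specifically "solstice noon goat carver"), modifier "serpent".
"solstice noon goat carver" → head "carver", modifier "solstice noon goat".
"solstice noon goat" → head "goat" (specifically "noon goat"), modifier "solstice".
"noon goat" → head "goat", modifier "noon".
Putting it together: [dawn [serpent [[solstice [noon goat]] carver]]].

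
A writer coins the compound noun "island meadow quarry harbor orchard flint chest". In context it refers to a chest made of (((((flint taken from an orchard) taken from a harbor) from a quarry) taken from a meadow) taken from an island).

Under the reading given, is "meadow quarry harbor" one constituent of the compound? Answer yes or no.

no

The top-level split is [island meadow quarry harbor orchard flint] [chest]; the full structure is [[island [meadow [quarry [harbor [orchard flint]]]]] chest].
"meadow quarry harbor" straddles a constituent boundary, so it is not a single unit.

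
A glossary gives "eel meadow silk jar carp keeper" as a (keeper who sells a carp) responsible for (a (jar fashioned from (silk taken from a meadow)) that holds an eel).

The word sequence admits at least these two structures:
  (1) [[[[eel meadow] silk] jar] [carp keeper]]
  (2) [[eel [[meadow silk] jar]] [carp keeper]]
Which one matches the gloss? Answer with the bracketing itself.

[[eel [[meadow silk] jar]] [carp keeper]]

The paraphrase's head is the "keeper" part ("carp keeper"); its modifier is "eel meadow silk jar".
That top-level split, carried through the inner groups, gives [[eel [[meadow silk] jar]] [carp keeper]].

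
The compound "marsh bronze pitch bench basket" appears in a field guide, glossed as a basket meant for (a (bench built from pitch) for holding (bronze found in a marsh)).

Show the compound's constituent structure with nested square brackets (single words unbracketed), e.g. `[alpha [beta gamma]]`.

Whole compound: head "basket", modifier "marsh bronze pitch bench".
Inside "marsh bronze pitch bench": head "bench" (specifically "pitch bench"), modifier "marsh bronze".
Inside "marsh bronze": head "bronze", modifier "marsh".
Inside "pitch bench": head "bench", modifier "pitch".
So the structure is [[[marsh bronze] [pitch bench]] basket].

[[[marsh bronze] [pitch bench]] basket]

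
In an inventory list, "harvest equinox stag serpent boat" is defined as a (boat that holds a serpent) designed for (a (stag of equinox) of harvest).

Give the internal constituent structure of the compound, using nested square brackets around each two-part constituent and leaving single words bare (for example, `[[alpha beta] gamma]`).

Overall it is a kind of boat (specifically "serpent boat"); the modifier is "harvest equinox stag".
"harvest equinox stag" → head "stag" (specifically "equinox stag"), modifier "harvest".
"equinox stag" → head "stag", modifier "equinox".
"serpent boat" → head "boat", modifier "serpent".
Assembled: [[harvest [equinox stag]] [serpent boat]].

[[harvest [equinox stag]] [serpent boat]]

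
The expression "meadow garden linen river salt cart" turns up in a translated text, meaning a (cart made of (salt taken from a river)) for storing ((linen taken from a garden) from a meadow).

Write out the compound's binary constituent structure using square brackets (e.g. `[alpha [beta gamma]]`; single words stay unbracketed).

[[meadow [garden linen]] [[river salt] cart]]

Whole compound: head "cart" (specifically "river salt cart"), modifier "meadow garden linen".
Inside "meadow garden linen": head "linen" (specifically "garden linen"), modifier "meadow".
Inside "garden linen": head "linen", modifier "garden".
Inside "river salt cart": head "cart", modifier "river salt".
Inside "river salt": head "salt", modifier "river".
Assembled: [[meadow [garden linen]] [[river salt] cart]].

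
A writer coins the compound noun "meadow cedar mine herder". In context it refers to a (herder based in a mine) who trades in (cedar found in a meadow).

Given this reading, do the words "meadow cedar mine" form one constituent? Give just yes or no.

The top-level split is [meadow cedar] [mine herder]; the full structure is [[meadow cedar] [mine herder]].
"meadow cedar mine" straddles a constituent boundary, so it is not a single unit.

no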